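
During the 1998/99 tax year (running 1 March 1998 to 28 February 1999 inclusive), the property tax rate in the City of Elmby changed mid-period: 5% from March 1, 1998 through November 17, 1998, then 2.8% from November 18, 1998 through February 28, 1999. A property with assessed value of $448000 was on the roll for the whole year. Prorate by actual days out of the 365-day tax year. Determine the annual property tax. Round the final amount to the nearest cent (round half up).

March 1 – November 17, 1998: 262 days at 5% → $448000 × 5% × 262/365 = $16078.9041
November 18, 1998 – February 28, 1999: 103 days at 2.8% → $448000 × 2.8% × 103/365 = $3539.8137
Total = $19618.7178

$19618.72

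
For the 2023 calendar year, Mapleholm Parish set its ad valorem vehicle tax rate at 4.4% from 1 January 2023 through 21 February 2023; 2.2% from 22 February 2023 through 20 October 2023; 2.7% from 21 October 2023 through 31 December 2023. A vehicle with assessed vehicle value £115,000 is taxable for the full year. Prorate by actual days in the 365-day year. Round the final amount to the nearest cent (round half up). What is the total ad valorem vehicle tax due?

1 January – 21 February 2023: 52 days at 4.4% → £115,000 × 4.4% × 52/365 = £720.8767
22 February – 20 October 2023: 241 days at 2.2% → £115,000 × 2.2% × 241/365 = £1,670.4932
21 October – 31 December 2023: 72 days at 2.7% → £115,000 × 2.7% × 72/365 = £612.4932
Total = £3,003.8630

£3,003.86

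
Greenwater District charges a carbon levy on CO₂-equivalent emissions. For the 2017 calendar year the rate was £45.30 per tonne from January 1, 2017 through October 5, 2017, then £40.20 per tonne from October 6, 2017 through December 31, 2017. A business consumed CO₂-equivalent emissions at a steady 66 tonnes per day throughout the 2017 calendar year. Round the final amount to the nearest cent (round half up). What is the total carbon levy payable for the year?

£1061992.80

January 1 – October 5, 2017: 278 days × 66 tonnes/day = 18,348 tonnes at £45.30/tonne → £831164.40
October 6 – December 31, 2017: 87 days × 66 tonnes/day = 5,742 tonnes at £40.20/tonne → £230828.40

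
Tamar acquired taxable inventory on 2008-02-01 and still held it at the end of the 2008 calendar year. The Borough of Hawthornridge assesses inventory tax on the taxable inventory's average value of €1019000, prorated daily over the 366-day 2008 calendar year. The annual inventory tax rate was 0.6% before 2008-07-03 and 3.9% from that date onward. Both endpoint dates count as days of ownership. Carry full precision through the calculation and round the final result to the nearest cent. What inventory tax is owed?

2008-02-01 to 2008-07-02: 153 days at 0.6% → €1019000 × 0.6% × 153/366 = €2555.8525
2008-07-03 to 2008-12-31: 182 days at 3.9% → €1019000 × 3.9% × 182/366 = €19761.9180
Total = €22317.7705

€22317.77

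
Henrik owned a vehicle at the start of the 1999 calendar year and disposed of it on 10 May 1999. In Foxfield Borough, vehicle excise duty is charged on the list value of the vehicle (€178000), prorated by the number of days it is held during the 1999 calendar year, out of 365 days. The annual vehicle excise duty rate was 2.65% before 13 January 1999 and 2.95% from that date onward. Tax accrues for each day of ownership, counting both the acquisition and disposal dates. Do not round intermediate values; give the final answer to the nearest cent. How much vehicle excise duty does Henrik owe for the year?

1 January – 12 January 1999: 12 days at 2.65% → €178000 × 2.65% × 12/365 = €155.0795
13 January – 10 May 1999: 118 days at 2.95% → €178000 × 2.95% × 118/365 = €1697.5836
Total = €1852.6630

€1852.66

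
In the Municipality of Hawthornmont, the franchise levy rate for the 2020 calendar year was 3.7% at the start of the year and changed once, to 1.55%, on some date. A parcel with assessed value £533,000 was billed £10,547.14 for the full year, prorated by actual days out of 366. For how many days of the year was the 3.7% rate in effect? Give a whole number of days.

Let d = days at the first rate; then 366 − d days at the second rate.
£533,000 × [3.7%·d + 1.55%·(366−d)] / 366 = £10,547.14
Solving gives d = 73, so the new rate took effect on 14 March 2020.

73 days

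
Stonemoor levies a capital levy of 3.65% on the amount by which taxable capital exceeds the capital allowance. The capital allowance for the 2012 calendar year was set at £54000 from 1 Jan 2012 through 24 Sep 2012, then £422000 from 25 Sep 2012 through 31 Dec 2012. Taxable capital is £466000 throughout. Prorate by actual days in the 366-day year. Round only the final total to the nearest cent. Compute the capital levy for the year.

£11441.45

1 Jan – 24 Sep 2012: 268 days, exemption £54000 → (£466000 − £54000) × 3.65% × 268/366 = £11011.4317
25 Sep – 31 Dec 2012: 98 days, exemption £422000 → (£466000 − £422000) × 3.65% × 98/366 = £430.0219
Total = £11441.4536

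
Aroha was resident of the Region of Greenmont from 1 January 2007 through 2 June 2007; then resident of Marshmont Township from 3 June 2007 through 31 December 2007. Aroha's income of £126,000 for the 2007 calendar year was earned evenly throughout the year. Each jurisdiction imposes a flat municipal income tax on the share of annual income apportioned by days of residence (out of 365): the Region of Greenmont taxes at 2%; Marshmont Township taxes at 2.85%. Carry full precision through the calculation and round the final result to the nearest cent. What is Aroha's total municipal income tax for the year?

The Region of Greenmont, 1 January – 2 June 2007: 153 days → £126,000 × 2% × 153/365 = £1,056.3288
Marshmont Township, 3 June – 31 December 2007: 212 days → £126,000 × 2.85% × 212/365 = £2,085.7315
Total = £3,142.0603

£3,142.06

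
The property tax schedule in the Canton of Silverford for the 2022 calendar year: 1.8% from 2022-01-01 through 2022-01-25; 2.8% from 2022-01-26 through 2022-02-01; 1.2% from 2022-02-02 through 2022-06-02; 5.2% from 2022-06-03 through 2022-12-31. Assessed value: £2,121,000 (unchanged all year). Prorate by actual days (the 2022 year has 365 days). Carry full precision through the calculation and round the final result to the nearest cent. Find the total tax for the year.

£76,251.40

2022-01-01 to 2022-01-25: 25 days at 1.8% → £2,121,000 × 1.8% × 25/365 = £2,614.9315
2022-01-26 to 2022-02-01: 7 days at 2.8% → £2,121,000 × 2.8% × 7/365 = £1,138.9479
2022-02-02 to 2022-06-02: 121 days at 1.2% → £2,121,000 × 1.2% × 121/365 = £8,437.5123
2022-06-03 to 2022-12-31: 212 days at 5.2% → £2,121,000 × 5.2% × 212/365 = £64,060.0110
Total = £76,251.4027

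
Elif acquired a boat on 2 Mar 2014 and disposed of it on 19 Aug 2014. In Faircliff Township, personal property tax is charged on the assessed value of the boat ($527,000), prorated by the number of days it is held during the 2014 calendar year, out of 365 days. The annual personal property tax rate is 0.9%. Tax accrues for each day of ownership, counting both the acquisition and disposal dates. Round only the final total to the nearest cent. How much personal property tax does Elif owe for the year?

Days held (2 Mar – 19 Aug 2014): 171 out of 365
Tax = $527,000 × 0.9% × 171/365 = $2,222.0630

$2,222.06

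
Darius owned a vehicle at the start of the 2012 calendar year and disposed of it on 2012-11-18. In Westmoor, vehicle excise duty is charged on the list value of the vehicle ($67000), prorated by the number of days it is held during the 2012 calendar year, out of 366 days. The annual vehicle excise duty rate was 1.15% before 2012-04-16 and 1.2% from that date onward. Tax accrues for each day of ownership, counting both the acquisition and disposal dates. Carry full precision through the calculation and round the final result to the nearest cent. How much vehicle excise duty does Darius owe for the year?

2012-01-01 to 2012-04-15: 106 days at 1.15% → $67000 × 1.15% × 106/366 = $223.1503
2012-04-16 to 2012-11-18: 217 days at 1.2% → $67000 × 1.2% × 217/366 = $476.6885
Total = $699.8388

$699.84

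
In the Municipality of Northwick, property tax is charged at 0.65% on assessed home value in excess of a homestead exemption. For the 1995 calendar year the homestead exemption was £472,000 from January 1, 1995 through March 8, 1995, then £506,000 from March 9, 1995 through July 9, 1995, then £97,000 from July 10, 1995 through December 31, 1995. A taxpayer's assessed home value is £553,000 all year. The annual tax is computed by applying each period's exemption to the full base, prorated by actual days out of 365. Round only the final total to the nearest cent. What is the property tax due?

£1,620.69

January 1 – March 8, 1995: 67 days, exemption £472,000 → (£553,000 − £472,000) × 0.65% × 67/365 = £96.6452
March 9 – July 9, 1995: 123 days, exemption £506,000 → (£553,000 − £506,000) × 0.65% × 123/365 = £102.9493
July 10 – December 31, 1995: 175 days, exemption £97,000 → (£553,000 − £97,000) × 0.65% × 175/365 = £1,421.0959
Total = £1,620.6904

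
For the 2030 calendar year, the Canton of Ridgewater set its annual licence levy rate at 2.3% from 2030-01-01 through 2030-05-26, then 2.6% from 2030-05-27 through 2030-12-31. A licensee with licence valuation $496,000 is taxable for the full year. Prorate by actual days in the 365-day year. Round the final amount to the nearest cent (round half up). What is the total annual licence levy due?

$12,300.80

2030-01-01 to 2030-05-26: 146 days at 2.3% → $496,000 × 2.3% × 146/365 = $4,563.2000
2030-05-27 to 2030-12-31: 219 days at 2.6% → $496,000 × 2.6% × 219/365 = $7,737.6000
Total = $12,300.8000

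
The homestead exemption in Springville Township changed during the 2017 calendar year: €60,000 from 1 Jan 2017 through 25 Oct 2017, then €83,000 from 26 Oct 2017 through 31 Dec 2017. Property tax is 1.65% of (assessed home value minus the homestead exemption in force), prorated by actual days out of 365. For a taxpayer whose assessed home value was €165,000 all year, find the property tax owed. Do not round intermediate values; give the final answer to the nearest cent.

€1,662.84

1 Jan – 25 Oct 2017: 298 days, exemption €60,000 → (€165,000 − €60,000) × 1.65% × 298/365 = €1,414.4795
26 Oct – 31 Dec 2017: 67 days, exemption €83,000 → (€165,000 − €83,000) × 1.65% × 67/365 = €248.3589
Total = €1,662.8384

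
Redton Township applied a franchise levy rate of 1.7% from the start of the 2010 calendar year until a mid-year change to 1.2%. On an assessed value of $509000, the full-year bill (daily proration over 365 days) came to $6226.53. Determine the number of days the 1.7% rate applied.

17 days

Let d = days at the first rate; then 365 − d days at the second rate.
$509000 × [1.7%·d + 1.2%·(365−d)] / 365 = $6226.53
Solving gives d = 17, so the new rate took effect on January 18, 2010.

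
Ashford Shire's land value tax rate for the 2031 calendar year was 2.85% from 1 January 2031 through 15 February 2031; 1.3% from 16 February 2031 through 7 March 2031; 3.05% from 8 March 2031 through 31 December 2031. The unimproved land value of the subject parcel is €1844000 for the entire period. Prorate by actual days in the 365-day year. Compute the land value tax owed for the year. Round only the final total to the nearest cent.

€54008.99

1 January – 15 February 2031: 46 days at 2.85% → €1844000 × 2.85% × 46/365 = €6623.2438
16 February – 7 March 2031: 20 days at 1.3% → €1844000 × 1.3% × 20/365 = €1313.5342
8 March – 31 December 2031: 299 days at 3.05% → €1844000 × 3.05% × 299/365 = €46072.2137
Total = €54008.9918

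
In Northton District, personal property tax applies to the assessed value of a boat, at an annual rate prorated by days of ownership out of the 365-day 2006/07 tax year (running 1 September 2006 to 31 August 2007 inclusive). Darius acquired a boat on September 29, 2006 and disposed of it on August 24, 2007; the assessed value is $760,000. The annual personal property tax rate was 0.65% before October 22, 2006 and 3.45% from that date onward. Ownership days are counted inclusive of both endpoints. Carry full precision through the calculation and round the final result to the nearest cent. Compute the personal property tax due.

$22,364.82

September 29 – October 21, 2006: 23 days at 0.65% → $760,000 × 0.65% × 23/365 = $311.2877
October 22, 2006 – August 24, 2007: 307 days at 3.45% → $760,000 × 3.45% × 307/365 = $22,053.5342
Total = $22,364.8219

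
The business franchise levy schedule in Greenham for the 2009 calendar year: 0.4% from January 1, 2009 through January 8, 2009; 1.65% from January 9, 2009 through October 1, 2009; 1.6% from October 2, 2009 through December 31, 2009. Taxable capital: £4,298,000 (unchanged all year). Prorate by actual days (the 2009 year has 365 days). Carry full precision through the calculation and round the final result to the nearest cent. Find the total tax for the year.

£69,203.69

January 1 – January 8, 2009: 8 days at 0.4% → £4,298,000 × 0.4% × 8/365 = £376.8110
January 9 – October 1, 2009: 266 days at 1.65% → £4,298,000 × 1.65% × 266/365 = £51,681.9781
October 2 – December 31, 2009: 91 days at 1.6% → £4,298,000 × 1.6% × 91/365 = £17,144.8986
Total = £69,203.6877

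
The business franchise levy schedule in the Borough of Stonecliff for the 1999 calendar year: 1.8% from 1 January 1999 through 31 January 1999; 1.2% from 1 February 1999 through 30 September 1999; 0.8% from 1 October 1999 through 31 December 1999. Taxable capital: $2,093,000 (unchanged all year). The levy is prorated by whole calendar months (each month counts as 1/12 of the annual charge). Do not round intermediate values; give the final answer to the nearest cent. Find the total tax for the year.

1 January – 31 January 1999: 1 month at 1.8% → $2,093,000 × 1.8% × 1/12 = $3,139.5000
1 February – 30 September 1999: 8 months at 1.2% → $2,093,000 × 1.2% × 8/12 = $16,744.0000
1 October – 31 December 1999: 3 months at 0.8% → $2,093,000 × 0.8% × 3/12 = $4,186.0000
Total = $24,069.5000

$24,069.50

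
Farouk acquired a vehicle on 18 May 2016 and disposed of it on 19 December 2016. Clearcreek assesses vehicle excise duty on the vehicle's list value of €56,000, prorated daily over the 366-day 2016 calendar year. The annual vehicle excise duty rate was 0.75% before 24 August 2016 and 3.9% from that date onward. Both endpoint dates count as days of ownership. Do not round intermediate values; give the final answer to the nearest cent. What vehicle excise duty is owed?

18 May – 23 August 2016: 98 days at 0.75% → €56,000 × 0.75% × 98/366 = €112.4590
24 August – 19 December 2016: 118 days at 3.9% → €56,000 × 3.9% × 118/366 = €704.1311
Total = €816.5902

€816.59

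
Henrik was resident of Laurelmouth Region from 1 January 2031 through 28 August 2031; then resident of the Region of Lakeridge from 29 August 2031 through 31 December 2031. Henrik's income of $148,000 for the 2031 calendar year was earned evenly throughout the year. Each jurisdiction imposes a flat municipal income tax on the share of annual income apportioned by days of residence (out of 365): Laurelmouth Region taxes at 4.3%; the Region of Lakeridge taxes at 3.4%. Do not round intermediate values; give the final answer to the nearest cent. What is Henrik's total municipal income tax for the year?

Laurelmouth Region, 1 January – 28 August 2031: 240 days → $148,000 × 4.3% × 240/365 = $4,184.5479
The Region of Lakeridge, 29 August – 31 December 2031: 125 days → $148,000 × 3.4% × 125/365 = $1,723.2877
Total = $5,907.8356

$5,907.84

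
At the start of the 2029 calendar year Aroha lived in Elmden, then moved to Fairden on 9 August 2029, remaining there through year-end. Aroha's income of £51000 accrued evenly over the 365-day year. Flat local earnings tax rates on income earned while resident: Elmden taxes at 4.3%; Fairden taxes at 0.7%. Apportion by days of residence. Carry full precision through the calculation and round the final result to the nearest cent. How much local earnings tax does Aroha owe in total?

£1463.63

Elmden, 1 January – 8 August 2029: 220 days → £51000 × 4.3% × 220/365 = £1321.8082
Fairden, 9 August – 31 December 2029: 145 days → £51000 × 0.7% × 145/365 = £141.8219
Total = £1463.6301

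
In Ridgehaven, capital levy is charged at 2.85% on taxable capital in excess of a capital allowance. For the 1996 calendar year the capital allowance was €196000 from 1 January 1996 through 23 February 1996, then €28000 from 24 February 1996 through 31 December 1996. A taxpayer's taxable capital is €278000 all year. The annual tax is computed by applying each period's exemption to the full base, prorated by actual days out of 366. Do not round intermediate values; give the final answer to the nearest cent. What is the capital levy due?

1 January – 23 February 1996: 54 days, exemption €196000 → (€278000 − €196000) × 2.85% × 54/366 = €344.8033
24 February – 31 December 1996: 312 days, exemption €28000 → (€278000 − €28000) × 2.85% × 312/366 = €6073.7705
Total = €6418.5738

€6418.57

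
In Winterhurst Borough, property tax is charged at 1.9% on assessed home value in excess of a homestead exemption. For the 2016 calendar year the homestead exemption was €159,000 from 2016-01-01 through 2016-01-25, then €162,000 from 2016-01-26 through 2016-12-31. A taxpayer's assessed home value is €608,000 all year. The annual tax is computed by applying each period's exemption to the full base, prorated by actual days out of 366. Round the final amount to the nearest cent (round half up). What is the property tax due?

€8,477.89

2016-01-01 to 2016-01-25: 25 days, exemption €159,000 → (€608,000 − €159,000) × 1.9% × 25/366 = €582.7186
2016-01-26 to 2016-12-31: 341 days, exemption €162,000 → (€608,000 − €162,000) × 1.9% × 341/366 = €7,895.1749
Total = €8,477.8934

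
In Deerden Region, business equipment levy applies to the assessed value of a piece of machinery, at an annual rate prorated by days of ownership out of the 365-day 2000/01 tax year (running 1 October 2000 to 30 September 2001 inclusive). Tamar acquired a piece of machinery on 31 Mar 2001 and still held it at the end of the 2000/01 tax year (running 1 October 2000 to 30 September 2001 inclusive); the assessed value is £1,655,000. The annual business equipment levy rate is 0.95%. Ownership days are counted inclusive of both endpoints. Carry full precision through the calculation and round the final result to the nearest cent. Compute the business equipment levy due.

£7,925.86

Days held (31 Mar – 30 Sep 2001): 184 out of 365
Tax = £1,655,000 × 0.95% × 184/365 = £7,925.8630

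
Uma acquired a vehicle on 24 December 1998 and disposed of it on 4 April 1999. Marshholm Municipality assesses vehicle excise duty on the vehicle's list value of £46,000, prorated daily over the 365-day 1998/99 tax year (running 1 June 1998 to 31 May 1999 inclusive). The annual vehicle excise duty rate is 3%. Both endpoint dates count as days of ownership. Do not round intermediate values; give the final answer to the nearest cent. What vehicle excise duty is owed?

£385.64

Days held (24 December 1998 – 4 April 1999): 102 out of 365
Tax = £46,000 × 3% × 102/365 = £385.6438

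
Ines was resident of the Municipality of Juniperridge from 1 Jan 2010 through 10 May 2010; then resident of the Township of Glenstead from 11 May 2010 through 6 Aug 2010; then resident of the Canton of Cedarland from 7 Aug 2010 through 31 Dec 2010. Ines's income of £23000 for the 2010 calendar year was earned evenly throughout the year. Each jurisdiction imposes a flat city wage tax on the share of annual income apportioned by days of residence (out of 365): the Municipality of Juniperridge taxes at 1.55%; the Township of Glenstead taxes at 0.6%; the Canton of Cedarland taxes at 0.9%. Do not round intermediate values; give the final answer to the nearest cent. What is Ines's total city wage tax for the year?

£243.61

The Municipality of Juniperridge, 1 Jan – 10 May 2010: 130 days → £23000 × 1.55% × 130/365 = £126.9726
The Township of Glenstead, 11 May – 6 Aug 2010: 88 days → £23000 × 0.6% × 88/365 = £33.2712
The Canton of Cedarland, 7 Aug – 31 Dec 2010: 147 days → £23000 × 0.9% × 147/365 = £83.3671
Total = £243.6110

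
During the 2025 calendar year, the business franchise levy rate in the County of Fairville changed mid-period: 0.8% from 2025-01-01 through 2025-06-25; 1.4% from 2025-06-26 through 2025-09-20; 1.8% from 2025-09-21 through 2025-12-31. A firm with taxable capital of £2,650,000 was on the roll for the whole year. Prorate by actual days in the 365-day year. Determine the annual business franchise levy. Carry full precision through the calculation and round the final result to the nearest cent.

£32,395.34

2025-01-01 to 2025-06-25: 176 days at 0.8% → £2,650,000 × 0.8% × 176/365 = £10,222.4658
2025-06-26 to 2025-09-20: 87 days at 1.4% → £2,650,000 × 1.4% × 87/365 = £8,843.0137
2025-09-21 to 2025-12-31: 102 days at 1.8% → £2,650,000 × 1.8% × 102/365 = £13,329.8630
Total = £32,395.3425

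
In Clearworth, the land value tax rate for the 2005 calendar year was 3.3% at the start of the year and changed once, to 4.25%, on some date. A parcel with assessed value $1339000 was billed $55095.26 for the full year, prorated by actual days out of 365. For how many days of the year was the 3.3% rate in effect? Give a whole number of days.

52 days

Let d = days at the first rate; then 365 − d days at the second rate.
$1339000 × [3.3%·d + 4.25%·(365−d)] / 365 = $55095.26
Solving gives d = 52, so the new rate took effect on 22 Feb 2005.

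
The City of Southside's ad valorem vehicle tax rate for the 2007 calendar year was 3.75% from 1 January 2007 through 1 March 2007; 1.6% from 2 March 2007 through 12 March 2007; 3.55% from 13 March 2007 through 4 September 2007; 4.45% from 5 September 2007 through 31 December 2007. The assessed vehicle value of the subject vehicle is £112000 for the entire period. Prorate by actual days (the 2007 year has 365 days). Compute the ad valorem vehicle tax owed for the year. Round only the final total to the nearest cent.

£4272.88

1 January – 1 March 2007: 60 days at 3.75% → £112000 × 3.75% × 60/365 = £690.4110
2 March – 12 March 2007: 11 days at 1.6% → £112000 × 1.6% × 11/365 = £54.0055
13 March – 4 September 2007: 176 days at 3.55% → £112000 × 3.55% × 176/365 = £1917.1945
5 September – 31 December 2007: 118 days at 4.45% → £112000 × 4.45% × 118/365 = £1611.2658
Total = £4272.8767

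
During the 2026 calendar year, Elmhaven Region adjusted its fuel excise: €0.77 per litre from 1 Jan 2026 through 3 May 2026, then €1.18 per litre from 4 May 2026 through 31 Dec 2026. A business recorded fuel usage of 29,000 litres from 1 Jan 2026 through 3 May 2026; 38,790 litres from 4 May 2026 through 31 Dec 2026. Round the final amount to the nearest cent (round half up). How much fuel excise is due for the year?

1 Jan – 3 May 2026: 29,000 litres at €0.77/litre → €22330.00
4 May – 31 Dec 2026: 38,790 litres at €1.18/litre → €45772.20

€68102.20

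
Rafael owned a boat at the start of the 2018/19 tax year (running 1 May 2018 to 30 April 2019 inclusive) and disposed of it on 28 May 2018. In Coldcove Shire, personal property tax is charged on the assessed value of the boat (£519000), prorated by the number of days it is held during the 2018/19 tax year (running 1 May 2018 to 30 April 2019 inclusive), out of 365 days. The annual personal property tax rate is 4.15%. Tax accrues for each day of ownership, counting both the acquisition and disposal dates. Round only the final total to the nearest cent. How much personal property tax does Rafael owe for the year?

£1652.27

Days held (1 May – 28 May 2018): 28 out of 365
Tax = £519000 × 4.15% × 28/365 = £1652.2685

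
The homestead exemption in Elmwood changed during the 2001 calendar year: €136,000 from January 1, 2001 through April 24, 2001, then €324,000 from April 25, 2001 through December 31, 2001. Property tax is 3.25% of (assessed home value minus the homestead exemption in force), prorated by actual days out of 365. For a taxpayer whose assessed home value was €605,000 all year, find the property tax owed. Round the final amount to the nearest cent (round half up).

January 1 – April 24, 2001: 114 days, exemption €136,000 → (€605,000 − €136,000) × 3.25% × 114/365 = €4,760.6712
April 25 – December 31, 2001: 251 days, exemption €324,000 → (€605,000 − €324,000) × 3.25% × 251/365 = €6,280.1575
Total = €11,040.8288

€11,040.83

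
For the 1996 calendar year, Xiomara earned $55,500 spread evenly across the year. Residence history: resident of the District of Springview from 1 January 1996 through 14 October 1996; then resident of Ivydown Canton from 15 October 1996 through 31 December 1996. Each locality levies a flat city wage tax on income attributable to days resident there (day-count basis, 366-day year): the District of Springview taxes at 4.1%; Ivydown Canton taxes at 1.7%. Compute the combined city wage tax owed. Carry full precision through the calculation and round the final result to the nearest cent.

The District of Springview, 1 January – 14 October 1996: 288 days → $55,500 × 4.1% × 288/366 = $1,790.5574
Ivydown Canton, 15 October – 31 December 1996: 78 days → $55,500 × 1.7% × 78/366 = $201.0738
Total = $1,991.6311

$1,991.63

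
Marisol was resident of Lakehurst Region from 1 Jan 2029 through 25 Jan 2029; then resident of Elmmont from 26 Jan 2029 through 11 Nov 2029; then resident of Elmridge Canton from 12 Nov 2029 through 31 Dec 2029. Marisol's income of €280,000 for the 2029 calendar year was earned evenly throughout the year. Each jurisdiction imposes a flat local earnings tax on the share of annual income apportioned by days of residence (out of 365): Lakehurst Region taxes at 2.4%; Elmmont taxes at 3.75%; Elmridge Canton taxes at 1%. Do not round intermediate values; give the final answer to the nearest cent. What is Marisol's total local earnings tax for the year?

€9,186.30

Lakehurst Region, 1 Jan – 25 Jan 2029: 25 days → €280,000 × 2.4% × 25/365 = €460.2740
Elmmont, 26 Jan – 11 Nov 2029: 290 days → €280,000 × 3.75% × 290/365 = €8,342.4658
Elmridge Canton, 12 Nov – 31 Dec 2029: 50 days → €280,000 × 1% × 50/365 = €383.5616
Total = €9,186.3014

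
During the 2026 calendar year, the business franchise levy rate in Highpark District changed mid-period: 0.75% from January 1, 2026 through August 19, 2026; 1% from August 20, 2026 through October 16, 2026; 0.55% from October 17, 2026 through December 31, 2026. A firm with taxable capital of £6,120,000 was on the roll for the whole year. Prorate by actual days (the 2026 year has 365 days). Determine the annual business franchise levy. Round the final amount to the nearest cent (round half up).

January 1 – August 19, 2026: 231 days at 0.75% → £6,120,000 × 0.75% × 231/365 = £29,049.0411
August 20 – October 16, 2026: 58 days at 1% → £6,120,000 × 1% × 58/365 = £9,724.9315
October 17 – December 31, 2026: 76 days at 0.55% → £6,120,000 × 0.55% × 76/365 = £7,008.6575
Total = £45,782.6301

£45,782.63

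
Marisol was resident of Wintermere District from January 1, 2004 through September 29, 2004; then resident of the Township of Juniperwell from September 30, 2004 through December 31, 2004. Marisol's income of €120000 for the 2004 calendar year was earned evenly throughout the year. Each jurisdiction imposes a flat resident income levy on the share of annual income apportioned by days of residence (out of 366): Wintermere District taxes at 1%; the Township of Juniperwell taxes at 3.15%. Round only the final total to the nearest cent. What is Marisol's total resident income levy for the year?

Wintermere District, January 1 – September 29, 2004: 273 days → €120000 × 1% × 273/366 = €895.0820
The Township of Juniperwell, September 30 – December 31, 2004: 93 days → €120000 × 3.15% × 93/366 = €960.4918
Total = €1855.5738

€1855.57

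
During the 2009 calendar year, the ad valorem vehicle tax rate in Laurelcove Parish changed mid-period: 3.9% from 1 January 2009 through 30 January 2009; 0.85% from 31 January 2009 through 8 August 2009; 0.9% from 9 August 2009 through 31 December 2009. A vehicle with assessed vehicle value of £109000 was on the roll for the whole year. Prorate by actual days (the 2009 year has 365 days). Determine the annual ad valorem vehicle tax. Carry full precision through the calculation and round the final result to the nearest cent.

£1221.40

1 January – 30 January 2009: 30 days at 3.9% → £109000 × 3.9% × 30/365 = £349.3973
31 January – 8 August 2009: 190 days at 0.85% → £109000 × 0.85% × 190/365 = £482.2877
9 August – 31 December 2009: 145 days at 0.9% → £109000 × 0.9% × 145/365 = £389.7123
Total = £1221.3973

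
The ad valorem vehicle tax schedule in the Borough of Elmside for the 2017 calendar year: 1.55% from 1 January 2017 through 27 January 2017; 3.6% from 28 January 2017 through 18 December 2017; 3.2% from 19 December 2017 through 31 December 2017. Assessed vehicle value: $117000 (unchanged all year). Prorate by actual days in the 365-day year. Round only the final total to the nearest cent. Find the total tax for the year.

$4017.91

1 January – 27 January 2017: 27 days at 1.55% → $117000 × 1.55% × 27/365 = $134.1493
28 January – 18 December 2017: 325 days at 3.6% → $117000 × 3.6% × 325/365 = $3750.4110
19 December – 31 December 2017: 13 days at 3.2% → $117000 × 3.2% × 13/365 = $133.3479
Total = $4017.9082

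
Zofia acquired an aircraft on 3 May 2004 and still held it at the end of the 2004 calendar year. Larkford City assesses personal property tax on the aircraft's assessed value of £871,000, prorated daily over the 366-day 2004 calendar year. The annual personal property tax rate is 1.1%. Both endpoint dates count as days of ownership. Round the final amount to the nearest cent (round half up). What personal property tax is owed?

£6,361.16

Days held (3 May – 31 December 2004): 243 out of 366
Tax = £871,000 × 1.1% × 243/366 = £6,361.1557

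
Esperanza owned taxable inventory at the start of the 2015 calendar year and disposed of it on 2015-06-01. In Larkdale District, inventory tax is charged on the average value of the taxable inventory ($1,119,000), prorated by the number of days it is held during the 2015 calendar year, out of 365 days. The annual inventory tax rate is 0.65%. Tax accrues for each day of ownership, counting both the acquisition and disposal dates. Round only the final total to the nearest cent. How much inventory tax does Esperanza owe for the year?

Days held (2015-01-01 to 2015-06-01): 152 out of 365
Tax = $1,119,000 × 0.65% × 152/365 = $3,028.9644

$3,028.96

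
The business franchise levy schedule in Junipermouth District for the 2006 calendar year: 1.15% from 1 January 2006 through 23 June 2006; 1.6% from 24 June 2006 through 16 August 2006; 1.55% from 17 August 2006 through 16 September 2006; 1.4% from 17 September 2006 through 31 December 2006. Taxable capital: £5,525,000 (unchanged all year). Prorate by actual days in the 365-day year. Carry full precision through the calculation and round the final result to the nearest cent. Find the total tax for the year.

£73,104.08

1 January – 23 June 2006: 174 days at 1.15% → £5,525,000 × 1.15% × 174/365 = £30,289.1096
24 June – 16 August 2006: 54 days at 1.6% → £5,525,000 × 1.6% × 54/365 = £13,078.3562
17 August – 16 September 2006: 31 days at 1.55% → £5,525,000 × 1.55% × 31/365 = £7,273.3219
17 September – 31 December 2006: 106 days at 1.4% → £5,525,000 × 1.4% × 106/365 = £22,463.2877
Total = £73,104.0753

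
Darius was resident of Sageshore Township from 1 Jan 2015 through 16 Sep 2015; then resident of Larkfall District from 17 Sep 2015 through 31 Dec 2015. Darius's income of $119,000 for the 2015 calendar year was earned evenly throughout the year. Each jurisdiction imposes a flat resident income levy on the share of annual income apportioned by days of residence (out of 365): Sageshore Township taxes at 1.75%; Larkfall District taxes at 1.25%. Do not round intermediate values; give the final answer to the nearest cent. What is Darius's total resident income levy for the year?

Sageshore Township, 1 Jan – 16 Sep 2015: 259 days → $119,000 × 1.75% × 259/365 = $1,477.7192
Larkfall District, 17 Sep – 31 Dec 2015: 106 days → $119,000 × 1.25% × 106/365 = $431.9863
Total = $1,909.7055

$1,909.71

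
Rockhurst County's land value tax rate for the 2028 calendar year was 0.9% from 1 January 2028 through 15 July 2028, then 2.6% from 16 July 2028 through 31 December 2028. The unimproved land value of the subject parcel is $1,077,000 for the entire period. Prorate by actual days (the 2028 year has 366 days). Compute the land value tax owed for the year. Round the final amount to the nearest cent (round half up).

1 January – 15 July 2028: 197 days at 0.9% → $1,077,000 × 0.9% × 197/366 = $5,217.2705
16 July – 31 December 2028: 169 days at 2.6% → $1,077,000 × 2.6% × 169/366 = $12,929.8852
Total = $18,147.1557

$18,147.16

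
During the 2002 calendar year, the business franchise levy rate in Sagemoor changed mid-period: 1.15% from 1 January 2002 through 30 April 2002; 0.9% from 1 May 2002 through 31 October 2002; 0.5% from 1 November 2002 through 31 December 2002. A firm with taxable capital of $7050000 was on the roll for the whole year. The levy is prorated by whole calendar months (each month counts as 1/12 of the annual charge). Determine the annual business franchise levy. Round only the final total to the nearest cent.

$64625.00

1 January – 30 April 2002: 4 months at 1.15% → $7050000 × 1.15% × 4/12 = $27025.0000
1 May – 31 October 2002: 6 months at 0.9% → $7050000 × 0.9% × 6/12 = $31725.0000
1 November – 31 December 2002: 2 months at 0.5% → $7050000 × 0.5% × 2/12 = $5875.0000
Total = $64625.0000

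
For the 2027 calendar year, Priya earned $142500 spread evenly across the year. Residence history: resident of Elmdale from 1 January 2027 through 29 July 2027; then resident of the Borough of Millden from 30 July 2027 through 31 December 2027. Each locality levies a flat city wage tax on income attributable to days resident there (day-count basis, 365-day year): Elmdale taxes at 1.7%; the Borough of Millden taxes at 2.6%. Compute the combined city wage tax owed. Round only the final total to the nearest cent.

Elmdale, 1 January – 29 July 2027: 210 days → $142500 × 1.7% × 210/365 = $1393.7671
The Borough of Millden, 30 July – 31 December 2027: 155 days → $142500 × 2.6% × 155/365 = $1573.3562
Total = $2967.1233

$2967.12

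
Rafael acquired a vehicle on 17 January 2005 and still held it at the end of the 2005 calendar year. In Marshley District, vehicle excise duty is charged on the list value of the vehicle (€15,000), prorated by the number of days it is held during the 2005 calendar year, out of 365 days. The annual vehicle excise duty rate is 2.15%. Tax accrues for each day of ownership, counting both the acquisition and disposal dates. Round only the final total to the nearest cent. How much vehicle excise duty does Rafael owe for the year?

Days held (17 January – 31 December 2005): 349 out of 365
Tax = €15,000 × 2.15% × 349/365 = €308.3630

€308.36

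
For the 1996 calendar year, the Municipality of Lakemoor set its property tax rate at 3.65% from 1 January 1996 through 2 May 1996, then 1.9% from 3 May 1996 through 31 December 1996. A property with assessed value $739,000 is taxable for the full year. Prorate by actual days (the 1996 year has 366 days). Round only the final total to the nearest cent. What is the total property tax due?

$18,387.17

1 January – 2 May 1996: 123 days at 3.65% → $739,000 × 3.65% × 123/366 = $9,064.8648
3 May – 31 December 1996: 243 days at 1.9% → $739,000 × 1.9% × 243/366 = $9,322.3033
Total = $18,387.1680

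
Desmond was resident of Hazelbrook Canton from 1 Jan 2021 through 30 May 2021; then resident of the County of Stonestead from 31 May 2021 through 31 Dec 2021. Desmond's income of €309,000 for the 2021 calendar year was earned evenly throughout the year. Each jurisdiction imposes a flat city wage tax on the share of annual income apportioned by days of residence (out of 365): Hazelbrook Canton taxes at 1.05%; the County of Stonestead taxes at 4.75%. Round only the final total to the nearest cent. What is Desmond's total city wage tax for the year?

Hazelbrook Canton, 1 Jan – 30 May 2021: 150 days → €309,000 × 1.05% × 150/365 = €1,333.3562
The County of Stonestead, 31 May – 31 Dec 2021: 215 days → €309,000 × 4.75% × 215/365 = €8,645.6507
Total = €9,979.0068

€9,979.01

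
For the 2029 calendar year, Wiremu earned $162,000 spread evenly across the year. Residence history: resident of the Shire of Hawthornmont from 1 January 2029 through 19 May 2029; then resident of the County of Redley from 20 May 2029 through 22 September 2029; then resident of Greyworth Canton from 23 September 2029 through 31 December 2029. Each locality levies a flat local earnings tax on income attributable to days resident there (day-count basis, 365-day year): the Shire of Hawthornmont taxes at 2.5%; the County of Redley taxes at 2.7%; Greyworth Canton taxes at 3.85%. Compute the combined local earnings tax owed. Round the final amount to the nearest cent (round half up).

The Shire of Hawthornmont, 1 January – 19 May 2029: 139 days → $162,000 × 2.5% × 139/365 = $1,542.3288
The County of Redley, 20 May – 22 September 2029: 126 days → $162,000 × 2.7% × 126/365 = $1,509.9288
Greyworth Canton, 23 September – 31 December 2029: 100 days → $162,000 × 3.85% × 100/365 = $1,708.7671
Total = $4,761.0247

$4,761.02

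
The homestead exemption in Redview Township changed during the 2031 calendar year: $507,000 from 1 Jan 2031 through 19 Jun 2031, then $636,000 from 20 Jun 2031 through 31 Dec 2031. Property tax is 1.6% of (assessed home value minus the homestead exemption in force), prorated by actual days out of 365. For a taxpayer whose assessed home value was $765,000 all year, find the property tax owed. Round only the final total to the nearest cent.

$3,025.32

1 Jan – 19 Jun 2031: 170 days, exemption $507,000 → ($765,000 − $507,000) × 1.6% × 170/365 = $1,922.6301
20 Jun – 31 Dec 2031: 195 days, exemption $636,000 → ($765,000 − $636,000) × 1.6% × 195/365 = $1,102.6849
Total = $3,025.3151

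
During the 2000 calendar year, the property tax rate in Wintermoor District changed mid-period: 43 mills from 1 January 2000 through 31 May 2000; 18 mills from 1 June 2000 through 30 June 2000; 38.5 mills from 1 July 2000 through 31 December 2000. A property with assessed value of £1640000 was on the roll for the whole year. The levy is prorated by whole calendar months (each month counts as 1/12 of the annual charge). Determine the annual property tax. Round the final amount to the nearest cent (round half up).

1 January – 31 May 2000: 5 months at 43 mills → £1640000 × 4.3% × 5/12 = £29383.3333
1 June – 30 June 2000: 1 month at 18 mills → £1640000 × 1.8% × 1/12 = £2460.0000
1 July – 31 December 2000: 6 months at 38.5 mills → £1640000 × 3.85% × 6/12 = £31570.0000
Total = £63413.3333

£63413.33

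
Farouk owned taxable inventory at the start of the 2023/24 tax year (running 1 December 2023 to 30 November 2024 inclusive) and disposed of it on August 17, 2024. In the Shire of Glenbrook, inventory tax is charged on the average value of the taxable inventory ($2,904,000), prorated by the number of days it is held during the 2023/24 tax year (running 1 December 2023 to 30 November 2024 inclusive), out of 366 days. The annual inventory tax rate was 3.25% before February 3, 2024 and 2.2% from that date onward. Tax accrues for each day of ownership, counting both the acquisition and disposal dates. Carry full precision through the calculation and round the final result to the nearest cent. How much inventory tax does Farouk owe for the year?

$50,891.41

December 1, 2023 – February 2, 2024: 64 days at 3.25% → $2,904,000 × 3.25% × 64/366 = $16,503.6066
February 3 – August 17, 2024: 197 days at 2.2% → $2,904,000 × 2.2% × 197/366 = $34,387.8033
Total = $50,891.4098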